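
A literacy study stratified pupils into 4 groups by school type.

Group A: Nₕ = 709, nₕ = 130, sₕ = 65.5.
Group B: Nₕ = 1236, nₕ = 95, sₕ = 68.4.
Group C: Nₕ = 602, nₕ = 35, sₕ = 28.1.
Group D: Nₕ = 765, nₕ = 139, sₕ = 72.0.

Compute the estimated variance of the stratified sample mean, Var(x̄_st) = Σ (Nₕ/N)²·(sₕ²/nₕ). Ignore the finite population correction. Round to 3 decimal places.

11.106

N = 3312; Wₕ = Nₕ/N.
group A: (709/3312)²·65.5²/130 = 1.512346
group B: (1236/3312)²·68.4²/95 = 6.858749
group C: (602/3312)²·28.1²/35 = 0.745344
group D: (765/3312)²·72.0²/139 = 1.989722
Sum = 11.106161 → 11.106.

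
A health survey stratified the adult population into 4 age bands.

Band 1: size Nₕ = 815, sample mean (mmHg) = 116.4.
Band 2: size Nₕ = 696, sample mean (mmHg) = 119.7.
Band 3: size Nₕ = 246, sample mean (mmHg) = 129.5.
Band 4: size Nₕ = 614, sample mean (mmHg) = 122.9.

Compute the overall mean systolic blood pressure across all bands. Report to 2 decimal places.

N = 2371; weights Wₕ = Nₕ/N = (0.3437, 0.2935, 0.1038, 0.2590).
x̄_st = Σ Wₕ·x̄ₕ = 0.3437·116.4 + 0.2935·119.7 + 0.1038·129.5 + 0.2590·122.9 ≈ 120.4111...
→ 120.41.

120.41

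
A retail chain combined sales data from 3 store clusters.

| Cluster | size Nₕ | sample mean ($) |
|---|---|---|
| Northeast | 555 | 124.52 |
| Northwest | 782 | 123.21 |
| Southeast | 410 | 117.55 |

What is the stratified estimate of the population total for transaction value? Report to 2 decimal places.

213654.32

Population total = Σ Nₕ·x̄ₕ (each stratum's size times its mean).
555·124.52 + 782·123.21 + 410·117.55 = 69108.6 + 96350.22 + 48195.5 = 213654.32.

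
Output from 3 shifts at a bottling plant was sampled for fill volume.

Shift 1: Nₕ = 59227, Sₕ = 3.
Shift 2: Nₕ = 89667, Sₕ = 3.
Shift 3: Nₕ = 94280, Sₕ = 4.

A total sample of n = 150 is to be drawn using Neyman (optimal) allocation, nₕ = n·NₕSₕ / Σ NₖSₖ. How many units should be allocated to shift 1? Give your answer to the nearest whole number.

32

Σ NₕSₕ = 59227·3 + 89667·3 + 94280·4 = 823802.
Share for 1: 177681/823802 = 0.21568.
n_1 = 150 × 0.21568 = 32.353... → 32.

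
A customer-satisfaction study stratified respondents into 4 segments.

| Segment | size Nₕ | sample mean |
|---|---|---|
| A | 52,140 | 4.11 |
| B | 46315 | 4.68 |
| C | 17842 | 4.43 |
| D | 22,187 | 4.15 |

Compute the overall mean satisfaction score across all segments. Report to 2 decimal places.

x̄_st = (Σ Nₕx̄ₕ) / (Σ Nₕ) = (52140·4.11 + 46315·4.68 + 17842·4.43 + 22187·4.15) / 138484
= 602165.71 / 138484 = 4.3483... → 4.35.

4.35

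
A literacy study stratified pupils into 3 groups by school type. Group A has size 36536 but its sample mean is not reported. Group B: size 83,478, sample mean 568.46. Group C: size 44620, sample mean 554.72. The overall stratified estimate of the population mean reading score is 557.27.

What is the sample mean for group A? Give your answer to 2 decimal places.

N = 36536 + 83478 + 44620 = 164634.
Overall total = μ·N = 557.27·164634 = 91745589.18.
Subtract the known strata: 83478·568.46 + 44620·554.72 = 72205510.28.
Remaining total for group A: 91745589.18 − 72205510.28 = 19540078.9.
Divide by its size: 19540078.9 / 36536 = 534.8171... → 534.82.

534.82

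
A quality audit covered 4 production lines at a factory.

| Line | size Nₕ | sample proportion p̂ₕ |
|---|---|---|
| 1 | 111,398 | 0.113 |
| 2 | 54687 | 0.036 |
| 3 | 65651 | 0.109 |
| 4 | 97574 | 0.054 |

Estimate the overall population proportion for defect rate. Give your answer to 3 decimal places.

N = 111398 + 54687 + 65651 + 97574 = 329310.
Overall proportion = Σ (Nₕ/N)·p̂ₕ.
Σ Nₕp̂ₕ = 12587.974 + 1968.732 + 7155.959 + 5268.996 = 26981.661.
26981.661 / 329310 = 0.08193... → 0.082.

0.082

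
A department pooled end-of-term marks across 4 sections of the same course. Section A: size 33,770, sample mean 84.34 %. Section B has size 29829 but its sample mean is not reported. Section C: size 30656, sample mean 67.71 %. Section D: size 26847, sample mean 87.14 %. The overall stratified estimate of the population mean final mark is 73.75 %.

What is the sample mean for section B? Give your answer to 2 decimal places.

N = 33770 + 29829 + 30656 + 26847 = 121102.
Overall total = μ·N = 73.75·121102 = 8931272.5.
Subtract the known strata: 33770·84.34 + 30656·67.71 + 26847·87.14 = 7263327.14.
Remaining total for section B: 8931272.5 − 7263327.14 = 1667945.36.
Divide by its size: 1667945.36 / 29829 = 55.9169... → 55.92.

55.92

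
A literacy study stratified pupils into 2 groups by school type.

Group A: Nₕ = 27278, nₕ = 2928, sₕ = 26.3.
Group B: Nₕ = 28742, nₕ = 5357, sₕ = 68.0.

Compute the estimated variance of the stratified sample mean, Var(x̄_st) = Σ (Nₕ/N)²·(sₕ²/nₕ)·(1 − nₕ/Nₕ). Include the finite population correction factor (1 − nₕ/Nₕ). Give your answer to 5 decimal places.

0.23487

N = 56020; Wₕ = Nₕ/N.
group A: (27278/56020)²·26.3²/2928·(1 − 2928/27278) = 0.04999951
group B: (28742/56020)²·68.0²/5357·(1 − 5357/28742) = 0.18486910
Sum = 0.23486861 → 0.23487.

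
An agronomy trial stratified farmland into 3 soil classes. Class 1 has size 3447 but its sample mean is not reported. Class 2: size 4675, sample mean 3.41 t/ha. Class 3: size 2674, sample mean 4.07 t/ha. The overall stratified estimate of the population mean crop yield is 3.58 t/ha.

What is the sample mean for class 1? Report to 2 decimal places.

Σ Nₕx̄ₕ = N·μ, so 3447·x̄_1 = 10796·3.58 − (4675·3.41 + 2674·4.07).
= 38649.68 − 26824.93 = 11824.75.
x̄_1 = 11824.75 / 3447 = 3.4304... → 3.43.

3.43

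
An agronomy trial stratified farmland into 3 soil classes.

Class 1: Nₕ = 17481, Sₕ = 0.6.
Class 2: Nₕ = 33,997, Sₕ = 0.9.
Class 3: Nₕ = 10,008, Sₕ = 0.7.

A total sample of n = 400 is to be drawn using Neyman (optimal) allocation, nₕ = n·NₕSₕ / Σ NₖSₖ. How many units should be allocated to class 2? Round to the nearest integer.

1: NₕSₕ = 17481·0.6 = 10488.6
2: NₕSₕ = 33997·0.9 = 30597.3
3: NₕSₕ = 10008·0.7 = 7005.6
Σ NₕSₕ = 48091.5.
n_2 = 400·30597.3/48091.5 = 254.492... → 254.

254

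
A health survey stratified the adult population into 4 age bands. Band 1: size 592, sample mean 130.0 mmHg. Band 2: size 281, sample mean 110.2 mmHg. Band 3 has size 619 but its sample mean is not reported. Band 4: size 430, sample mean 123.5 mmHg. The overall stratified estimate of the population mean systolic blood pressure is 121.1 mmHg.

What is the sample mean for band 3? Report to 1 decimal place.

Σ Nₕx̄ₕ = N·μ, so 619·x̄_3 = 1922·121.1 − (592·130.0 + 281·110.2 + 430·123.5).
= 232754.2 − 161031.2 = 71723.
x̄_3 = 71723 / 619 = 115.869... → 115.9.

115.9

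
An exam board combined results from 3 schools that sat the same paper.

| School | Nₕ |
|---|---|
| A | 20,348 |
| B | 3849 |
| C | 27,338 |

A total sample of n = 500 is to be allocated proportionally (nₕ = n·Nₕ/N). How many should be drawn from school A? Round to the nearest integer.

N = 20348 + 3849 + 27338 = 51535.
n_A = 500·20348/51535 = 197.419... → 197.

197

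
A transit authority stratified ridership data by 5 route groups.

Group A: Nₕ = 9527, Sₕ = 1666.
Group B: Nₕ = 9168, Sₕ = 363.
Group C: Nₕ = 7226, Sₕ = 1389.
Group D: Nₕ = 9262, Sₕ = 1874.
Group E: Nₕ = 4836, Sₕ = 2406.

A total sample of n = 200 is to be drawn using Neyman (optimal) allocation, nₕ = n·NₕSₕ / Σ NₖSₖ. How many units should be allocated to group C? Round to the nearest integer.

A: NₕSₕ = 9527·1666 = 15871982
B: NₕSₕ = 9168·363 = 3327984
C: NₕSₕ = 7226·1389 = 10036914
D: NₕSₕ = 9262·1874 = 17356988
E: NₕSₕ = 4836·2406 = 11635416
Σ NₕSₕ = 58229284.
n_C = 200·10036914/58229284 = 34.474... → 34.

34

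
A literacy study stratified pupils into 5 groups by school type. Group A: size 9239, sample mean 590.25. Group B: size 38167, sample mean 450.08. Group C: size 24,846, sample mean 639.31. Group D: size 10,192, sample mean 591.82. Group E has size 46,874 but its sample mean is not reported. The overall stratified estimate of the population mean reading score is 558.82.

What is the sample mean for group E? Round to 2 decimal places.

N = 9239 + 38167 + 24846 + 10192 + 46874 = 129318.
Overall total = μ·N = 558.82·129318 = 72265484.76.
Subtract the known strata: 9239·590.25 + 38167·450.08 + 24846·639.31 + 10192·591.82 = 44547648.81.
Remaining total for group E: 72265484.76 − 44547648.81 = 27717835.95.
Divide by its size: 27717835.95 / 46874 = 591.3264... → 591.33.

591.33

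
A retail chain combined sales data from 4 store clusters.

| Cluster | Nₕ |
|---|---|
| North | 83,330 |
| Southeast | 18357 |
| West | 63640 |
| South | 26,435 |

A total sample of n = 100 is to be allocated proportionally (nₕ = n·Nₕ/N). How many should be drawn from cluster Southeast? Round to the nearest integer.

Share of cluster Southeast = 18357/191762 = 0.09573.
Allocate 100 × 0.09573 = 9.573... → 10.

10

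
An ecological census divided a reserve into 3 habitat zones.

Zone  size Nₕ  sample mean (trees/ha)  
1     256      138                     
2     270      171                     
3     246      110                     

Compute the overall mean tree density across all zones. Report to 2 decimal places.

N = 772; weights Wₕ = Nₕ/N = (0.3316, 0.3497, 0.3187).
x̄_st = Σ Wₕ·x̄ₕ = 0.3316·138 + 0.3497·171 + 0.3187·110 ≈ 140.6192...
→ 140.62.

140.62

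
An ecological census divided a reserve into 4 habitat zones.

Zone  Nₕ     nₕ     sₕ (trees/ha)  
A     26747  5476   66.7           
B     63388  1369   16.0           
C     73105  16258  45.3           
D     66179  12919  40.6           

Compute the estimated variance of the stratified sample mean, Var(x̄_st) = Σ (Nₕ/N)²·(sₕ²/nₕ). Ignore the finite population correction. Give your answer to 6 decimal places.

N = 229419. Term for each stratum: Wₕ²sₕ²/nₕ.
Var(x̄_st) = 0.011042810 + 0.014275517 + 0.012816360 + 0.010617073 = 0.048751760 → 0.048752.

0.048752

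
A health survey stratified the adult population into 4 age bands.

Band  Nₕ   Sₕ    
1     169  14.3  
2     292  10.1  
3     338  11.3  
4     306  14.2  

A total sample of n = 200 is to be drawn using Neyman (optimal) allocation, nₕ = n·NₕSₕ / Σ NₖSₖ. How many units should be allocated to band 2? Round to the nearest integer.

44

Σ NₕSₕ = 169·14.3 + 292·10.1 + 338·11.3 + 306·14.2 = 13530.5.
Share for 2: 2949.2/13530.5 = 0.21797.
n_2 = 200 × 0.21797 = 43.593... → 44.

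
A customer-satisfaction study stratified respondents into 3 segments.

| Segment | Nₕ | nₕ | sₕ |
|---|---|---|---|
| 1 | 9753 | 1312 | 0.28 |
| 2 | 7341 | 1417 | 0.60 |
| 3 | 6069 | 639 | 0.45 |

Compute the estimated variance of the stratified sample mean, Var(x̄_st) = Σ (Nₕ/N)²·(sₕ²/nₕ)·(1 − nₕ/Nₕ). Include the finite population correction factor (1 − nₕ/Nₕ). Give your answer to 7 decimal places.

0.0000492

N = 23163. Term for each stratum: Wₕ²sₕ²/nₕ·(1−nₕ/Nₕ).
Var(x̄_st) = 0.0000091691 + 0.0000205927 + 0.0000194649 = 0.0000492266 → 0.0000492.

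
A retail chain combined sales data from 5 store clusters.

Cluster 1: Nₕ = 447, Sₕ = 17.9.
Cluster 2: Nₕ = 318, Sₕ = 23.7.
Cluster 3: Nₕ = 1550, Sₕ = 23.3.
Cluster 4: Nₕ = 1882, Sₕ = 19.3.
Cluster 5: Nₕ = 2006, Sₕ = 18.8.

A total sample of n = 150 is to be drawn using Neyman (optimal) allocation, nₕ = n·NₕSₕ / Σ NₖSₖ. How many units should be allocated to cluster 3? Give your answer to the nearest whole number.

43

Σ NₕSₕ = 447·17.9 + 318·23.7 + 1550·23.3 + 1882·19.3 + 2006·18.8 = 125688.3.
Share for 3: 36115/125688.3 = 0.28734.
n_3 = 150 × 0.28734 = 43.101... → 43.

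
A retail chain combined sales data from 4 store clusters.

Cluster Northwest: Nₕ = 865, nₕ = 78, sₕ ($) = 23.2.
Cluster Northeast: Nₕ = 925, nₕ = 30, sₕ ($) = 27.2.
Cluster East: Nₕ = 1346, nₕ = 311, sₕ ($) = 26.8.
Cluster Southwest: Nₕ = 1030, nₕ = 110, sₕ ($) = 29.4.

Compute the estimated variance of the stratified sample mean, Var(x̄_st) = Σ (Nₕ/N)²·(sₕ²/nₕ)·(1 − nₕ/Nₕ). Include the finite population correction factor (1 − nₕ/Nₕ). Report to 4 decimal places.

N = 4166; Wₕ = Nₕ/N.
cluster Northwest: (865/4166)²·23.2²/78·(1 − 78/865) = 0.2706660
cluster Northeast: (925/4166)²·27.2²/30·(1 − 30/925) = 1.1763669
cluster East: (1346/4166)²·26.8²/311·(1 − 311/1346) = 0.1853771
cluster Southwest: (1030/4166)²·29.4²/110·(1 − 110/1030) = 0.4290308
Sum = 2.0614408 → 2.0614.

2.0614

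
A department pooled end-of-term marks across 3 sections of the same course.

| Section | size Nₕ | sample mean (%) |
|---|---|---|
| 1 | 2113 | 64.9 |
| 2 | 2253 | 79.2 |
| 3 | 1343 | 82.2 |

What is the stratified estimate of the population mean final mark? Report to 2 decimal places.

N = 2113 + 2253 + 1343 = 5709.
Weight each subgroup mean by Nₕ/N and sum.
Σ Nₕx̄ₕ = 2113·64.9 + 2253·79.2 + 1343·82.2 = 137133.7 + 178437.6 + 110394.6 = 425965.9.
Divide by N: 425965.9 / 5709 = 74.6130... → 74.61.

74.61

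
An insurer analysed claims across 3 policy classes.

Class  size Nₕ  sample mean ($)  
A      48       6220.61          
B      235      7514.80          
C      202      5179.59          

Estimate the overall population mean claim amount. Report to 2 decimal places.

6414.11

x̄_st = (Σ Nₕx̄ₕ) / (Σ Nₕ) = (48·6220.61 + 235·7514.80 + 202·5179.59) / 485
= 3110844.46 / 485 = 6414.1123... → 6414.11.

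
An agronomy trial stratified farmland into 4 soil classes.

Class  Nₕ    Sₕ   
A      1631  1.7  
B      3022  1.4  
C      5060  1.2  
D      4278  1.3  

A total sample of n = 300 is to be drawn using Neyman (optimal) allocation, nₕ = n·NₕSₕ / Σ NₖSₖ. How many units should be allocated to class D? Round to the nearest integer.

A: NₕSₕ = 1631·1.7 = 2772.7
B: NₕSₕ = 3022·1.4 = 4230.8
C: NₕSₕ = 5060·1.2 = 6072
D: NₕSₕ = 4278·1.3 = 5561.4
Σ NₕSₕ = 18636.9.
n_D = 300·5561.4/18636.9 = 89.522... → 90.

90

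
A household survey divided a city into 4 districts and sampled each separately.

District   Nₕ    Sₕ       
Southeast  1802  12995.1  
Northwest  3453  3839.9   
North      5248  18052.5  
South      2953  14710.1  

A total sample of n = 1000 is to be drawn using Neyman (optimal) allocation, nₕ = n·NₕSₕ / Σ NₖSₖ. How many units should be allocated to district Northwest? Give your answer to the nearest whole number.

76

Southeast: NₕSₕ = 1802·12995.1 = 23417170.2
Northwest: NₕSₕ = 3453·3839.9 = 13259174.7
North: NₕSₕ = 5248·18052.5 = 94739520
South: NₕSₕ = 2953·14710.1 = 43438925.3
Σ NₕSₕ = 174854790.2.
n_Northwest = 1000·13259174.7/174854790.2 = 75.830... → 76.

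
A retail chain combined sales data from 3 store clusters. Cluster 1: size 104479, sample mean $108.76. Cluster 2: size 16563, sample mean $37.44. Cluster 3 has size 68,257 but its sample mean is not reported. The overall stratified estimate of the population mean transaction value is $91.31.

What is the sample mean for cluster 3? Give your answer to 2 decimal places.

N = 104479 + 16563 + 68257 = 189299.
Overall total = μ·N = 91.31·189299 = 17284891.69.
Subtract the known strata: 104479·108.76 + 16563·37.44 = 11983254.76.
Remaining total for cluster 3: 17284891.69 − 11983254.76 = 5301636.93.
Divide by its size: 5301636.93 / 68257 = 77.6717... → 77.67.

77.67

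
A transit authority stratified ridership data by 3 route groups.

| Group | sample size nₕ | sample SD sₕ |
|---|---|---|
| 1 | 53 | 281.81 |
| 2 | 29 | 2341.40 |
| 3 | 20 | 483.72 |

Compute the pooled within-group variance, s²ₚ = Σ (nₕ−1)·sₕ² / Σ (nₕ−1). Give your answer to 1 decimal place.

1637128.3

1: (53−1)·281.81² = 52·79416.8761 = 4129677.5572
2: (29−1)·2341.40² = 28·5482153.96 = 153500310.88
3: (20−1)·483.72² = 19·233985.0384 = 4445715.7296
Numerator = 162075704.1668; denominator = Σ(nₕ−1) = 99.
s²ₚ = 162075704.1668/99 = 1637128.325... → 1637128.3.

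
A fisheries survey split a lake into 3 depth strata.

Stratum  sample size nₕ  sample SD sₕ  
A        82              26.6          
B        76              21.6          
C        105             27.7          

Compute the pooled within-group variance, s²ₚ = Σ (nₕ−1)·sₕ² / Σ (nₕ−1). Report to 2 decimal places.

A: (82−1)·26.6² = 81·707.56 = 57312.36
B: (76−1)·21.6² = 75·466.56 = 34992
C: (105−1)·27.7² = 104·767.29 = 79798.16
Numerator = 172102.52; denominator = Σ(nₕ−1) = 260.
s²ₚ = 172102.52/260 = 661.9328... → 661.93.

661.93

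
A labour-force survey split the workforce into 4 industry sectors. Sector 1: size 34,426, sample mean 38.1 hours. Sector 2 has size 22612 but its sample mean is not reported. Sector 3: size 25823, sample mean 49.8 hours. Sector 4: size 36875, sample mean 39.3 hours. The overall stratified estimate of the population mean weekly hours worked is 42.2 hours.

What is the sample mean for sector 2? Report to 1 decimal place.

44.5

N = 34426 + 22612 + 25823 + 36875 = 119736.
Overall total = μ·N = 42.2·119736 = 5052859.2.
Subtract the known strata: 34426·38.1 + 25823·49.8 + 36875·39.3 = 4046803.5.
Remaining total for sector 2: 5052859.2 − 4046803.5 = 1006055.7.
Divide by its size: 1006055.7 / 22612 = 44.492... → 44.5.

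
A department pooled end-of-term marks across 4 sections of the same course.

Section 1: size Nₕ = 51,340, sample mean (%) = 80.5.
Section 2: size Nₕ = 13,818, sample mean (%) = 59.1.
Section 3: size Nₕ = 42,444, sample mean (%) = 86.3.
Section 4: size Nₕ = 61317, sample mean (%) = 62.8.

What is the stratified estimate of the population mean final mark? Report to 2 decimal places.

73.78

N = 168919; weights Wₕ = Nₕ/N = (0.3039, 0.0818, 0.2513, 0.3630).
x̄_st = Σ Wₕ·x̄ₕ = 0.3039·80.5 + 0.0818·59.1 + 0.2513·86.3 + 0.3630·62.8 ≈ 73.7817...
→ 73.78.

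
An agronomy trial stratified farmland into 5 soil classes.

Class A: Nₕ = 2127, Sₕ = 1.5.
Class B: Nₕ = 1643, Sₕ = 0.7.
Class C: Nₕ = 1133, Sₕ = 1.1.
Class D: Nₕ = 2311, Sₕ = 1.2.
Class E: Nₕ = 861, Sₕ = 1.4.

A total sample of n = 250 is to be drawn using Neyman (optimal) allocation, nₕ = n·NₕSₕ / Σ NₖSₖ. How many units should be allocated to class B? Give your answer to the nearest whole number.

30

A: NₕSₕ = 2127·1.5 = 3190.5
B: NₕSₕ = 1643·0.7 = 1150.1
C: NₕSₕ = 1133·1.1 = 1246.3
D: NₕSₕ = 2311·1.2 = 2773.2
E: NₕSₕ = 861·1.4 = 1205.4
Σ NₕSₕ = 9565.5.
n_B = 250·1150.1/9565.5 = 30.059... → 30.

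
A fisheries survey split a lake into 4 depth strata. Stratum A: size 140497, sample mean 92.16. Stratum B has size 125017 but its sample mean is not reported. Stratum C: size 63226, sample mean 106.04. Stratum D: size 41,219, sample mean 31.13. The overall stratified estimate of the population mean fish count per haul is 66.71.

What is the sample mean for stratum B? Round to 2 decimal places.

29.95

Σ Nₕx̄ₕ = N·μ, so 125017·x̄_B = 369959·66.71 − (140497·92.16 + 63226·106.04 + 41219·31.13).
= 24679964.89 − 20935836.03 = 3744128.86.
x̄_B = 3744128.86 / 125017 = 29.9490... → 29.95.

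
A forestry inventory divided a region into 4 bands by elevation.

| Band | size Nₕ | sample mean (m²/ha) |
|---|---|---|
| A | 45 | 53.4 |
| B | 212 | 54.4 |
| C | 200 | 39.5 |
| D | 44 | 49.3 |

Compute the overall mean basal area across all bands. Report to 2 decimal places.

N = 501; weights Wₕ = Nₕ/N = (0.0898, 0.4232, 0.3992, 0.0878).
x̄_st = Σ Wₕ·x̄ₕ = 0.0898·53.4 + 0.4232·54.4 + 0.3992·39.5 + 0.0878·49.3 ≈ 47.9142...
→ 47.91.

47.91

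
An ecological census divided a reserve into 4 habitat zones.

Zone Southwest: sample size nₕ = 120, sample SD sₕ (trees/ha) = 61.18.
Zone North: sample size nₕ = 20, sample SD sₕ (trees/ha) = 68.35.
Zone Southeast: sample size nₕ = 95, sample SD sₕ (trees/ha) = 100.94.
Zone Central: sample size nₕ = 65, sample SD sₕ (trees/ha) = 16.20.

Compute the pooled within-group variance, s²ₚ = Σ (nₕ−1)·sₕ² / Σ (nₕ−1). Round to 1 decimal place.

5097.1

Degrees of freedom: 119 + 19 + 94 + 64 = 296.
Σ(nₕ−1)sₕ² = 119·3742.9924 + 19·4671.7225 + 94·10188.8836 + 64·262.44 = 1508730.0415.
s²ₚ = 1508730.0415 / 296 = 5097.061... → 5097.1.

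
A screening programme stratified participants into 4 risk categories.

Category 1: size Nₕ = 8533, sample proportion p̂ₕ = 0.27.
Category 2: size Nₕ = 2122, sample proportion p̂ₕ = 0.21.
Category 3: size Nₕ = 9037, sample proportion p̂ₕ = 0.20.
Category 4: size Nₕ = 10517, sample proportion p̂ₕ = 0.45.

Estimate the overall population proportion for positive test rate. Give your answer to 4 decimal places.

N = 8533 + 2122 + 9037 + 10517 = 30209.
Overall proportion = Σ (Nₕ/N)·p̂ₕ.
Σ Nₕp̂ₕ = 2303.91 + 445.62 + 1807.4 + 4732.65 = 9289.58.
9289.58 / 30209 = 0.307510... → 0.3075.

0.3075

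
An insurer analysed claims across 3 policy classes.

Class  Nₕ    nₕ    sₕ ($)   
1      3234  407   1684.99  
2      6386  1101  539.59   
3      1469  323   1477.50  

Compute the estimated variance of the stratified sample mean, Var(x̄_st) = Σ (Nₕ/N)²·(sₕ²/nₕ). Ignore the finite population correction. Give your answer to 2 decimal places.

N = 11089; Wₕ = Nₕ/N.
class 1: (3234/11089)²·1684.99²/407 = 593.32891
class 2: (6386/11089)²·539.59²/1101 = 87.70281
class 3: (1469/11089)²·1477.50²/323 = 118.60726
Sum = 799.63899 → 799.64.

799.64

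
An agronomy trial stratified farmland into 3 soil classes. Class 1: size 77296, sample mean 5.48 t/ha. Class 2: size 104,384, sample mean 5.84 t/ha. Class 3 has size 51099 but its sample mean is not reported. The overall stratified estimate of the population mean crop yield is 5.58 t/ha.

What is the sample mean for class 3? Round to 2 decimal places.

N = 77296 + 104384 + 51099 = 232779.
Overall total = μ·N = 5.58·232779 = 1298906.82.
Subtract the known strata: 77296·5.48 + 104384·5.84 = 1033184.64.
Remaining total for class 3: 1298906.82 − 1033184.64 = 265722.18.
Divide by its size: 265722.18 / 51099 = 5.2001... → 5.20.

5.20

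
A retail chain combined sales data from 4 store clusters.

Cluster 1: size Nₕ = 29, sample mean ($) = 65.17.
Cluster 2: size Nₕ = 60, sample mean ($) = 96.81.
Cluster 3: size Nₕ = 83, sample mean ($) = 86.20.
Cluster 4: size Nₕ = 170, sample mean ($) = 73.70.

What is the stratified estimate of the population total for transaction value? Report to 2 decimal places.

1: 29·65.17 = 1889.93
2: 60·96.81 = 5808.6
3: 83·86.20 = 7154.6
4: 170·73.70 = 12529
τ̂ = Σ Nₕx̄ₕ = 27382.13.

27382.13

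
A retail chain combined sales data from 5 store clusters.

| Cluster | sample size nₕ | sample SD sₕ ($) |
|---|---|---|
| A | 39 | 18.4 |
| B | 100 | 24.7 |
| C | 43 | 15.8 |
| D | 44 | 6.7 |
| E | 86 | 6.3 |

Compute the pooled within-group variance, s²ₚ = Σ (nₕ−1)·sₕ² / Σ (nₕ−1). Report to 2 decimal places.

290.07

Degrees of freedom: 38 + 99 + 42 + 43 + 85 = 307.
Σ(nₕ−1)sₕ² = 38·338.56 + 99·610.09 + 42·249.64 + 43·44.89 + 85·39.69 = 89052.99.
s²ₚ = 89052.99 / 307 = 290.0749... → 290.07.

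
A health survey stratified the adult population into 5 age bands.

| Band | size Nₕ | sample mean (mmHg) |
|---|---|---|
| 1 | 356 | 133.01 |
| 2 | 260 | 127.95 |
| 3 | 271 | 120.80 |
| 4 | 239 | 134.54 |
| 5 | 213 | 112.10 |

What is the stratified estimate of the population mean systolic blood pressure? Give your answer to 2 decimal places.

N = 1339; weights Wₕ = Nₕ/N = (0.2659, 0.1942, 0.2024, 0.1785, 0.1591).
x̄_st = Σ Wₕ·x̄ₕ = 0.2659·133.01 + 0.1942·127.95 + 0.2024·120.80 + 0.1785·134.54 + 0.1591·112.10 ≈ 126.5032...
→ 126.50.

126.50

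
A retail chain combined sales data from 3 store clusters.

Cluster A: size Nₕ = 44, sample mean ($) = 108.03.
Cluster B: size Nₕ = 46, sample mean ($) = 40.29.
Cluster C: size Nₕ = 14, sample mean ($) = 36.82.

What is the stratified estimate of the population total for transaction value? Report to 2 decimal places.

7122.14

A: 44·108.03 = 4753.32
B: 46·40.29 = 1853.34
C: 14·36.82 = 515.48
τ̂ = Σ Nₕx̄ₕ = 7122.14.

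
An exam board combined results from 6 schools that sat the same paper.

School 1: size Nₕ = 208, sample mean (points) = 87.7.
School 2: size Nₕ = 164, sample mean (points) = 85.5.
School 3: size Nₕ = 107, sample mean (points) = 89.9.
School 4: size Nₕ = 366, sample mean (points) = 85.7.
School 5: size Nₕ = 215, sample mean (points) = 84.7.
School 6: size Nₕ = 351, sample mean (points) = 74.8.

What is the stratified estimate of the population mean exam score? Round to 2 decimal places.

N = 208 + 164 + 107 + 366 + 215 + 351 = 1411.
The stratified mean weights each stratum mean by its population share Nₕ/N.
Σ Nₕx̄ₕ = 208·87.7 + 164·85.5 + 107·89.9 + 366·85.7 + 215·84.7 + 351·74.8 = 18241.6 + 14022 + 9619.3 + 31366.2 + 18210.5 + 26254.8 = 117714.4.
Divide by N: 117714.4 / 1411 = 83.4262... → 83.43.

83.43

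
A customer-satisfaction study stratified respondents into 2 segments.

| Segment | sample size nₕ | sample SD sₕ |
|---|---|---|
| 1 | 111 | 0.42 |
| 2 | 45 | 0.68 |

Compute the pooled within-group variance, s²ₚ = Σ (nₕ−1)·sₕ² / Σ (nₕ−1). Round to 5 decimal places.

1: (111−1)·0.42² = 110·0.1764 = 19.404
2: (45−1)·0.68² = 44·0.4624 = 20.3456
Numerator = 39.7496; denominator = Σ(nₕ−1) = 154.
s²ₚ = 39.7496/154 = 0.2581143... → 0.25811.

0.25811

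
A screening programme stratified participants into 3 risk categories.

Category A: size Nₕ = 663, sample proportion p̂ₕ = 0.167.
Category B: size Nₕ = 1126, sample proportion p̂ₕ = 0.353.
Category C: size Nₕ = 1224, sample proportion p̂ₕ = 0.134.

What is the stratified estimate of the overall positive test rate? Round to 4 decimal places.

Wₕ = Nₕ/N with N = 3013: 0.2200, 0.3737, 0.4062.
p̂_st = 0.2200·0.167 + 0.3737·0.353 + 0.4062·0.134 ≈ 0.223105... → 0.2231.

0.2231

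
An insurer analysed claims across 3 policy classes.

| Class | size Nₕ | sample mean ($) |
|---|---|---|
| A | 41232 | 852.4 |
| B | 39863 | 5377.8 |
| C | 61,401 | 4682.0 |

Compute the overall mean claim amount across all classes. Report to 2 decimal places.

N = 41232 + 39863 + 61401 = 142496.
The stratified mean weights each stratum mean by its population share Nₕ/N.
Σ Nₕx̄ₕ = 41232·852.4 + 39863·5377.8 + 61401·4682.0 = 35146156.8 + 214375241.4 + 287479482 = 537000880.2.
Divide by N: 537000880.2 / 142496 = 3768.5330... → 3768.53.

3768.53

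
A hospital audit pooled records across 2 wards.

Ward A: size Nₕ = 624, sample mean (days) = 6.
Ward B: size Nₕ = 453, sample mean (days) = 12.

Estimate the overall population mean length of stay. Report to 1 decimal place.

N = 1077; weights Wₕ = Nₕ/N = (0.5794, 0.4206).
x̄_st = Σ Wₕ·x̄ₕ = 0.5794·6 + 0.4206·12 ≈ 8.524...
→ 8.5.

8.5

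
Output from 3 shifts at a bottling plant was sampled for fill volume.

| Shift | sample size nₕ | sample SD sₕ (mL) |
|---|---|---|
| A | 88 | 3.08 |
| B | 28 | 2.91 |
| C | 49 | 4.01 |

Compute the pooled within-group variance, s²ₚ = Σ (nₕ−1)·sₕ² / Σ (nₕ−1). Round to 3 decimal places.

A: (88−1)·3.08² = 87·9.4864 = 825.3168
B: (28−1)·2.91² = 27·8.4681 = 228.6387
C: (49−1)·4.01² = 48·16.0801 = 771.8448
Numerator = 1825.8003; denominator = Σ(nₕ−1) = 162.
s²ₚ = 1825.8003/162 = 11.27037... → 11.270.

11.270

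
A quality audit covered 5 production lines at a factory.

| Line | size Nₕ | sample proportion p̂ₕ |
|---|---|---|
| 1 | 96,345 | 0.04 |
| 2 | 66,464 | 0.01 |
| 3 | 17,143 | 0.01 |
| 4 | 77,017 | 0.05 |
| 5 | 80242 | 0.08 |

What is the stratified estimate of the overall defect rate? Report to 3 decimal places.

0.044

Wₕ = Nₕ/N with N = 337211: 0.2857, 0.1971, 0.0508, 0.2284, 0.2380.
p̂_st = 0.2857·0.04 + 0.1971·0.01 + 0.0508·0.01 + 0.2284·0.05 + 0.2380·0.08 ≈ 0.04436... → 0.044.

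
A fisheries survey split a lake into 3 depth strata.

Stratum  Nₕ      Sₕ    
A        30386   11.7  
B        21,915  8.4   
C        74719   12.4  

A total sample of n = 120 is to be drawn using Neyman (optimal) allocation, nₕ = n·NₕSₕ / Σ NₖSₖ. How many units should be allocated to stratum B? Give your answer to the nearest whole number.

15

A: NₕSₕ = 30386·11.7 = 355516.2
B: NₕSₕ = 21915·8.4 = 184086
C: NₕSₕ = 74719·12.4 = 926515.6
Σ NₕSₕ = 1466117.8.
n_B = 120·184086/1466117.8 = 15.067... → 15.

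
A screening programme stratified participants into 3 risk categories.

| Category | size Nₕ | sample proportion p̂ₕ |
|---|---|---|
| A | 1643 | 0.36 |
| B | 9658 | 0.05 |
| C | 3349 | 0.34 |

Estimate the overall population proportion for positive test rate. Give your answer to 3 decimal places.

Wₕ = Nₕ/N with N = 14650: 0.1122, 0.6592, 0.2286.
p̂_st = 0.1122·0.36 + 0.6592·0.05 + 0.2286·0.34 ≈ 0.15106... → 0.151.

0.151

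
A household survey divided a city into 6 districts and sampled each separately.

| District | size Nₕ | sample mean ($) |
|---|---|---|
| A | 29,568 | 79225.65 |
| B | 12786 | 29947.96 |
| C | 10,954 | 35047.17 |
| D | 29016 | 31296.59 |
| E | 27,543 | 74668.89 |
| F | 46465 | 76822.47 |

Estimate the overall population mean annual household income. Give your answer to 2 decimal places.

N = 29568 + 12786 + 10954 + 29016 + 27543 + 46465 = 156332.
Overall mean = Σ (Nₕ/N)·x̄ₕ — weight by population share, not a simple average.
Σ Nₕx̄ₕ = 29568·79225.65 + 12786·29947.96 + 10954·35047.17 + 29016·31296.59 + 27543·74668.89 + 46465·76822.47 = 2342544019.2 + 382914616.56 + 383906700.18 + 908101855.44 + 2056605237.27 + 3569556068.55 = 9643628497.2.
Divide by N: 9643628497.2 / 156332 = 61686.8491... → 61686.85.

61686.85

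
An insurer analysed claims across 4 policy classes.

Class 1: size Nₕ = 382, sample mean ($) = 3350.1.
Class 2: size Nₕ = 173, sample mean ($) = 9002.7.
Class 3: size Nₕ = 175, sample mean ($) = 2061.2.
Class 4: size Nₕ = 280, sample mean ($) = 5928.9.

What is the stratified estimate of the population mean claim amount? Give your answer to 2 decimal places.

4809.91

x̄_st = (Σ Nₕx̄ₕ) / (Σ Nₕ) = (382·3350.1 + 173·9002.7 + 175·2061.2 + 280·5928.9) / 1010
= 4858007.3 / 1010 = 4809.9082... → 4809.91.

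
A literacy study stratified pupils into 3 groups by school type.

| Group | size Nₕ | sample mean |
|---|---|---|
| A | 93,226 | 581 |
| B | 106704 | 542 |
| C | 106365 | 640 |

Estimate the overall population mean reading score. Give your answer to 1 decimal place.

N = 93226 + 106704 + 106365 = 306295.
Overall mean = Σ (Nₕ/N)·x̄ₕ — weight by population share, not a simple average.
Σ Nₕx̄ₕ = 93226·581 + 106704·542 + 106365·640 = 54164306 + 57833568 + 68073600 = 180071474.
Divide by N: 180071474 / 306295 = 587.902... → 587.9.

587.9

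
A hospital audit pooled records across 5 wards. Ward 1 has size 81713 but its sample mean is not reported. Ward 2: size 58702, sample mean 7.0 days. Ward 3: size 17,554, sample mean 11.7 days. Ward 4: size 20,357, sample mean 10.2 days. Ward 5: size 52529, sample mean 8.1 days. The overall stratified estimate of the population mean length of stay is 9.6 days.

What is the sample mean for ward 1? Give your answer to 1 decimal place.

11.8

Σ Nₕx̄ₕ = N·μ, so 81713·x̄_1 = 230855·9.6 − (58702·7.0 + 17554·11.7 + 20357·10.2 + 52529·8.1).
= 2216208 − 1249422.1 = 966785.9.
x̄_1 = 966785.9 / 81713 = 11.831... → 11.8.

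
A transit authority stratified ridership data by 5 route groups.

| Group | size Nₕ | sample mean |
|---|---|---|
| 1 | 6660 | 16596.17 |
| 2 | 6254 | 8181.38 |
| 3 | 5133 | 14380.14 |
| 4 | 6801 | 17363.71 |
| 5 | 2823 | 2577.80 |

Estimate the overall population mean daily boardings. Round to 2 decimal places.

N = 6660 + 6254 + 5133 + 6801 + 2823 = 27671.
The stratified mean weights each stratum mean by its population share Nₕ/N.
Σ Nₕx̄ₕ = 6660·16596.17 + 6254·8181.38 + 5133·14380.14 + 6801·17363.71 + 2823·2577.80 = 110530492.2 + 51166350.52 + 73813258.62 + 118090591.71 + 7277129.4 = 360877822.45.
Divide by N: 360877822.45 / 27671 = 13041.7340... → 13041.73.

13041.73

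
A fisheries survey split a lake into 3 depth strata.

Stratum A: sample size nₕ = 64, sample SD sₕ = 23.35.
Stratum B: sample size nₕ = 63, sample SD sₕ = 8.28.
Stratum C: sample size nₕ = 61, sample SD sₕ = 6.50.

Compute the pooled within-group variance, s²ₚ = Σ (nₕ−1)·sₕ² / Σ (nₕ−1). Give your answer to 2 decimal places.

222.35

A: (64−1)·23.35² = 63·545.2225 = 34349.0175
B: (63−1)·8.28² = 62·68.5584 = 4250.6208
C: (61−1)·6.50² = 60·42.25 = 2535
Numerator = 41134.6383; denominator = Σ(nₕ−1) = 185.
s²ₚ = 41134.6383/185 = 222.3494... → 222.35.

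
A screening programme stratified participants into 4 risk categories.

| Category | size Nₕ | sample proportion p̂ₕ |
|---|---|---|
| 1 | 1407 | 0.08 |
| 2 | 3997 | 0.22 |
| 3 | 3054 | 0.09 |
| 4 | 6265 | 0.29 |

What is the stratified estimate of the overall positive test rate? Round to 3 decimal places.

N = 1407 + 3997 + 3054 + 6265 = 14723.
Overall proportion = Σ (Nₕ/N)·p̂ₕ.
Σ Nₕp̂ₕ = 112.56 + 879.34 + 274.86 + 1816.85 = 3083.61.
3083.61 / 14723 = 0.20944... → 0.209.

0.209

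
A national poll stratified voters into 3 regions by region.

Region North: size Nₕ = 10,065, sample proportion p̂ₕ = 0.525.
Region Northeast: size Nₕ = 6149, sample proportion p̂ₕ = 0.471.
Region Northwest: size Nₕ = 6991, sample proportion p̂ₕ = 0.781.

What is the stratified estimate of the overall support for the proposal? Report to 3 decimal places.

0.588

N = 10065 + 6149 + 6991 = 23205.
Overall proportion = Σ (Nₕ/N)·p̂ₕ.
Σ Nₕp̂ₕ = 5284.125 + 2896.179 + 5459.971 = 13640.275.
13640.275 / 23205 = 0.58782... → 0.588.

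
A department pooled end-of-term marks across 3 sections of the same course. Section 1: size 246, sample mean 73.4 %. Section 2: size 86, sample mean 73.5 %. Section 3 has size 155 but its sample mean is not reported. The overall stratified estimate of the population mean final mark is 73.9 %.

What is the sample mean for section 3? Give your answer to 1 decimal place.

Σ Nₕx̄ₕ = N·μ, so 155·x̄_3 = 487·73.9 − (246·73.4 + 86·73.5).
= 35989.3 − 24377.4 = 11611.9.
x̄_3 = 11611.9 / 155 = 74.915... → 74.9.

74.9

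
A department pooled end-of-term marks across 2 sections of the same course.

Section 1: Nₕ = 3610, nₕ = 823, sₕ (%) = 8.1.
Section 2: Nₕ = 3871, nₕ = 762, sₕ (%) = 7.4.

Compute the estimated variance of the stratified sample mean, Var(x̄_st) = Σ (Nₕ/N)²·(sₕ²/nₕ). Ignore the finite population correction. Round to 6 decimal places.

0.037805

N = 7481; Wₕ = Nₕ/N.
section 1: (3610/7481)²·8.1²/823 = 0.018563732
section 2: (3871/7481)²·7.4²/762 = 0.019241348
Sum = 0.037805081 → 0.037805.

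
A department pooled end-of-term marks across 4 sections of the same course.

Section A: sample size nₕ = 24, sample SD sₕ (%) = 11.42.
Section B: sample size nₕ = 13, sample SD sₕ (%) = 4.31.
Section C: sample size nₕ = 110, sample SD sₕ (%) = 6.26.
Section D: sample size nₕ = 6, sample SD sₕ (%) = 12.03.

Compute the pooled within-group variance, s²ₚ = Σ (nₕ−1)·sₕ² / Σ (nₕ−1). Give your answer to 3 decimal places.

55.151

Degrees of freedom: 23 + 12 + 109 + 5 = 149.
Σ(nₕ−1)sₕ² = 23·130.4164 + 12·18.5761 + 109·39.1876 + 5·144.7209 = 8217.5433.
s²ₚ = 8217.5433 / 149 = 55.15130... → 55.151.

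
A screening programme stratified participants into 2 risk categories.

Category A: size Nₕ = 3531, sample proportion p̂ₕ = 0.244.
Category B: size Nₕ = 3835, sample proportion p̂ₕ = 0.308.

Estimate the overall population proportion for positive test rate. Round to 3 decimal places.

Wₕ = Nₕ/N with N = 7366: 0.4794, 0.5206.
p̂_st = 0.4794·0.244 + 0.5206·0.308 ≈ 0.27732... → 0.277.

0.277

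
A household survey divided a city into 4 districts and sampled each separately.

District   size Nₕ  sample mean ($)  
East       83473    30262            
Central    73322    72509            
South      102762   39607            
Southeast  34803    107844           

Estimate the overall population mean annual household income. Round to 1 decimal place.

N = 83473 + 73322 + 102762 + 34803 = 294360.
Overall mean = Σ (Nₕ/N)·x̄ₕ — weight by population share, not a simple average.
Σ Nₕx̄ₕ = 83473·30262 + 73322·72509 + 102762·39607 + 34803·107844 = 2526059926 + 5316504898 + 4070094534 + 3753294732 = 15665954090.
Divide by N: 15665954090 / 294360 = 53220.390... → 53220.4.

53220.4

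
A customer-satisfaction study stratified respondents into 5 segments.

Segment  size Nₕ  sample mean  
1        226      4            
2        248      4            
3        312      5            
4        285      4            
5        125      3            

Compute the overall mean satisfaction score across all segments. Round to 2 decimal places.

N = 1196; weights Wₕ = Nₕ/N = (0.1890, 0.2074, 0.2609, 0.2383, 0.1045).
x̄_st = Σ Wₕ·x̄ₕ = 0.1890·4 + 0.2074·4 + 0.2609·5 + 0.2383·4 + 0.1045·3 ≈ 4.1564...
→ 4.16.

4.16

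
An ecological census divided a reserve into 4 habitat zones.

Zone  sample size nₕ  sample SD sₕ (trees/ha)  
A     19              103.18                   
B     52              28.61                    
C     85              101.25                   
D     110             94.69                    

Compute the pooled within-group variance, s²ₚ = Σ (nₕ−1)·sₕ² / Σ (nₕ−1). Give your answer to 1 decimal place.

Degrees of freedom: 18 + 51 + 84 + 109 = 262.
Σ(nₕ−1)sₕ² = 18·10646.1124 + 51·818.5321 + 84·10251.5625 + 109·8966.1961 = 2071821.7852.
s²ₚ = 2071821.7852 / 262 = 7907.717... → 7907.7.

7907.7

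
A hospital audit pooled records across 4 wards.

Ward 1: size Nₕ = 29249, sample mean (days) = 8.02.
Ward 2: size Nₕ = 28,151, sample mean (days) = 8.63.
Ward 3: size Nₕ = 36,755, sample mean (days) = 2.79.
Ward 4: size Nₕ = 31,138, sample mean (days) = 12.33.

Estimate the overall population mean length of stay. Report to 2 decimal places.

7.69

N = 125293; weights Wₕ = Nₕ/N = (0.2334, 0.2247, 0.2934, 0.2485).
x̄_st = Σ Wₕ·x̄ₕ = 0.2334·8.02 + 0.2247·8.63 + 0.2934·2.79 + 0.2485·12.33 ≈ 7.6940...
→ 7.69.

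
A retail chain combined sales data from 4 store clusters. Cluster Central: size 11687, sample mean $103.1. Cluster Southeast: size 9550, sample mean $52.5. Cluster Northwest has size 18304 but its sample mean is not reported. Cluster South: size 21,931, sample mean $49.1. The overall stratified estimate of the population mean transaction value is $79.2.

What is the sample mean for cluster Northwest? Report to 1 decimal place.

113.9

N = 11687 + 9550 + 18304 + 21931 = 61472.
Overall total = μ·N = 79.2·61472 = 4868582.4.
Subtract the known strata: 11687·103.1 + 9550·52.5 + 21931·49.1 = 2783116.8.
Remaining total for cluster Northwest: 4868582.4 − 2783116.8 = 2085465.6.
Divide by its size: 2085465.6 / 18304 = 113.935... → 113.9.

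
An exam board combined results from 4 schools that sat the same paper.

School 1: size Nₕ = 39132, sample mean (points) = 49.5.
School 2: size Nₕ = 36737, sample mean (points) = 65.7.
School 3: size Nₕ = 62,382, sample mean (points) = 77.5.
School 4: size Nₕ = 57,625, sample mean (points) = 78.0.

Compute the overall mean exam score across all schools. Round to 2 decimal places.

x̄_st = (Σ Nₕx̄ₕ) / (Σ Nₕ) = (39132·49.5 + 36737·65.7 + 62382·77.5 + 57625·78.0) / 195876
= 13680009.9 / 195876 = 69.8402... → 69.84.

69.84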